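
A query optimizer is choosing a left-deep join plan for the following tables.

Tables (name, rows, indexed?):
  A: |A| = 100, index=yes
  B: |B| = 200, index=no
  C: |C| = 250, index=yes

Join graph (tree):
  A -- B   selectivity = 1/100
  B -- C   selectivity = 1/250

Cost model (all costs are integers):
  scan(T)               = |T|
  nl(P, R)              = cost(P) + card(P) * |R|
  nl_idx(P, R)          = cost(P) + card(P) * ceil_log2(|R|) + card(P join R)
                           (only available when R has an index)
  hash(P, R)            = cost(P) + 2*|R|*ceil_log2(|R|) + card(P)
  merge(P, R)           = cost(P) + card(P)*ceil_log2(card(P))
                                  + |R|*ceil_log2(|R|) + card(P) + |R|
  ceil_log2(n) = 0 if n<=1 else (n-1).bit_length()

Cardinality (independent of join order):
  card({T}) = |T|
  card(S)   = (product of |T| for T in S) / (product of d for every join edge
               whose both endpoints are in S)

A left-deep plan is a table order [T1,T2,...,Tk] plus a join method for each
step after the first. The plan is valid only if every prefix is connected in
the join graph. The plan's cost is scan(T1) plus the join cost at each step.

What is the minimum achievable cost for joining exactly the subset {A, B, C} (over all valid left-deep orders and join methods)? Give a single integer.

Selinger DP over subsets of {A,B,C}:
  {A}: scan cost=100, card=100
  {B}: scan cost=200, card=200
  {C}: scan cost=250, card=250
  {AB}: card=200; try (A,hash)→1800, (A,nl_idx)→1800, (B,merge)→2700, (A,merge)→2800, (B,hash)→3400, (B,nl)→20100 …(+1); best=1800 via (A,hash)
  {BC}: card=200; try (C,nl_idx)→2000, (B,hash)→3700, (C,merge)→4250, (B,merge)→4300, (C,hash)→4400, (C,nl)→50200 …(+1); best=2000 via (C,nl_idx)
  {ABC}: card=200; try (C,nl_idx)→3600, (A,hash)→3600, (A,nl_idx)→3600, (A,merge)→4600, (C,merge)→5850, (C,hash)→6000 …(+2); best=3600 via (C,nl_idx)

3600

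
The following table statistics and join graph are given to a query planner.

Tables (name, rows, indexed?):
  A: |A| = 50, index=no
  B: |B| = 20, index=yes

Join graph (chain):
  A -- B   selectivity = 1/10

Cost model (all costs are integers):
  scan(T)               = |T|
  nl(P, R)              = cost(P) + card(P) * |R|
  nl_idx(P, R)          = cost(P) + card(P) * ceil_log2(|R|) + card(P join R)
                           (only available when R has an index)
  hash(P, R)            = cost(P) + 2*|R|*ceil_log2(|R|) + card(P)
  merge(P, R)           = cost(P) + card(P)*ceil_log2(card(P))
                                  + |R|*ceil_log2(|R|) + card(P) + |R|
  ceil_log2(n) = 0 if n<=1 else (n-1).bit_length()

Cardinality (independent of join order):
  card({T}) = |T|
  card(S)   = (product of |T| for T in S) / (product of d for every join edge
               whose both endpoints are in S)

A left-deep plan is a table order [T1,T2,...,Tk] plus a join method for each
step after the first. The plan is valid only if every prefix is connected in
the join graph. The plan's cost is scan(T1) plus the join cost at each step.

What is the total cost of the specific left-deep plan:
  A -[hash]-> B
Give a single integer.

step 1: scan A: cost=50, card=50
step 2: join B via hash
    card(P join B) = 50*20/(10) = 100
    cost = 50 + 2*20*5 + 50 = 300

300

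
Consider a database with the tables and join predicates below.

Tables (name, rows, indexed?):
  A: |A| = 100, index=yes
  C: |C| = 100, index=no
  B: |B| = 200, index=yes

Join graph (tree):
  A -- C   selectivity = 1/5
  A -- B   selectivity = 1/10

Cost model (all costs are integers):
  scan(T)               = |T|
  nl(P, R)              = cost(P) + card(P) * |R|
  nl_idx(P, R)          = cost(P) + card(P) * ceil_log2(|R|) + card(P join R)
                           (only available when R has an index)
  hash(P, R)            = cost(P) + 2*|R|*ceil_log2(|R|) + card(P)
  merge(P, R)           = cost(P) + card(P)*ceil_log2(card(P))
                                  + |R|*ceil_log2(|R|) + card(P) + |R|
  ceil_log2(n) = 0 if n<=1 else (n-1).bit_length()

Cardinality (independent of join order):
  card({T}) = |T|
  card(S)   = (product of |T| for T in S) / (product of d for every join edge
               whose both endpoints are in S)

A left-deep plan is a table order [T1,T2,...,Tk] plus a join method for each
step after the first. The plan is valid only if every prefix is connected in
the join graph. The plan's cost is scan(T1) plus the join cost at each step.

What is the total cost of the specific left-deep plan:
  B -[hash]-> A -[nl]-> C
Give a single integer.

step 1: scan B: cost=200, card=200
step 2: join A via hash
    card(P join A) = 200*100/(10) = 2000
    cost = 200 + 2*100*7 + 200 = 1800
step 3: join C via nl
    card(P join C) = 2000*100/(5) = 40000
    cost = 1800 + 2000*100 = 201800

201800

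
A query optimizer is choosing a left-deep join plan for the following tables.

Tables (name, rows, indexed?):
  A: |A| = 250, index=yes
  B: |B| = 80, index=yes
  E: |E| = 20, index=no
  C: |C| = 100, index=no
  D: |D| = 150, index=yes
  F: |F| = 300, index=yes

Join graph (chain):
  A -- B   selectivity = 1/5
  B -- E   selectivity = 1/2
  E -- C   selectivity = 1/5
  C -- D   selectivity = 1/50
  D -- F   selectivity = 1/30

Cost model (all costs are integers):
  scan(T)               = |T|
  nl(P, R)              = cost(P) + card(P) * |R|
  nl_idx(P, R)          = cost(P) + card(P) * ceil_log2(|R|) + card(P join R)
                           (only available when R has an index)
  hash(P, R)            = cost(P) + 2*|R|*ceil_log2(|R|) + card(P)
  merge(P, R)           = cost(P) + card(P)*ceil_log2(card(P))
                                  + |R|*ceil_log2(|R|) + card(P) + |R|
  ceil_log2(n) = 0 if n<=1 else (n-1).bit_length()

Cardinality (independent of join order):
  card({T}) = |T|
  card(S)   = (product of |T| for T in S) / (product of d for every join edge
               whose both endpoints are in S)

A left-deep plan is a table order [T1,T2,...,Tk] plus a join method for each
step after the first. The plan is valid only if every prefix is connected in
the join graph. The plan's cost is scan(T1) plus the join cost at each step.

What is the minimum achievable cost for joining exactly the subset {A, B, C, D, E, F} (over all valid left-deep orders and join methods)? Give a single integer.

505420

Selinger DP over subsets of {A,B,C,D,E,F}:
  {A}: scan cost=250, card=250
  {B}: scan cost=80, card=80
  {E}: scan cost=20, card=20
  {C}: scan cost=100, card=100
  {D}: scan cost=150, card=150
  {F}: scan cost=300, card=300
  {AB}: card=4000; try (B,hash)→1620, (A,merge)→2970, (B,merge)→3140, (A,hash)→4160, (A,nl_idx)→4720, (B,nl_idx)→6000 …(+2); best=1620 via (B,hash)
  {BE}: card=800; try (E,hash)→360, (B,merge)→780, (E,merge)→840, (B,nl_idx)→960, (B,hash)→1160, (B,nl)→1620 …(+1); best=360 via (E,hash)
  {CE}: card=400; try (E,hash)→400, (C,merge)→940, (E,merge)→1020, (C,hash)→1440, (C,nl)→2020, (E,nl)→2100; best=400 via (E,hash)
  {CD}: card=300; try (D,nl_idx)→1200, (C,hash)→1700, (D,merge)→2250, (C,merge)→2300, (D,hash)→2600, (D,nl)→15100 …(+1); best=1200 via (D,nl_idx)
  {DF}: card=1500; try (F,nl_idx)→3000, (D,hash)→3000, (D,nl_idx)→4200, (F,merge)→4500, (D,merge)→4650, (F,hash)→5700 …(+2); best=3000 via (F,nl_idx)
  {ABE}: card=40000; try (A,hash)→5160, (E,hash)→5820, (A,merge)→11410, (A,nl_idx)→46760, (E,merge)→53740, (E,nl)→81620 …(+1); best=5160 via (A,hash)
  {BCE}: card=16000; try (B,hash)→1920, (C,hash)→2560, (B,merge)→5040, (C,merge)→9960, (B,nl_idx)→19200, (B,nl)→32400 …(+1); best=1920 via (B,hash)
  {CDE}: card=1200; try (E,hash)→1700, (D,hash)→3200, (E,merge)→4320, (D,nl_idx)→4800, (D,merge)→5750, (E,nl)→7200 …(+1); best=1700 via (E,hash)
  {CDF}: card=3000; try (C,hash)→5900, (F,hash)→6900, (F,nl_idx)→6900, (F,merge)→7200, (C,merge)→21800, (F,nl)→91200 …(+1); best=5900 via (C,hash)
  {ABCE}: card=800000; try (A,hash)→21920, (C,hash)→46560, (A,merge)→244170, (C,merge)→685960, (A,nl_idx)→929920, (A,nl)→4001920 …(+1); best=21920 via (A,hash)
  {BCDE}: card=48000; try (B,hash)→4020, (B,merge)→16740, (D,hash)→20320, (B,nl_idx)→58100, (B,nl)→97700, (D,nl_idx)→177920 …(+2); best=4020 via (B,hash)
  {CDEF}: card=12000; try (F,hash)→8300, (E,hash)→9100, (F,merge)→19100, (F,nl_idx)→24500, (E,merge)→45020, (E,nl)→65900 …(+1); best=8300 via (F,hash)
  {ABCDE}: card=2400000; try (A,hash)→56020, (A,merge)→822270, (D,hash)→824320, (A,nl_idx)→2788020, (D,nl_idx)→8821920, (A,nl)→12004020 …(+2); best=56020 via (A,hash)
  {BCDEF}: card=480000; try (B,hash)→21420, (F,hash)→57420, (B,merge)→188940, (B,nl_idx)→572300, (F,merge)→823020, (F,nl_idx)→916020 …(+2); best=21420 via (B,hash)
  {ABCDEF}: card=24000000; try (A,hash)→505420, (F,hash)→2461420, (A,merge)→9623670, (A,nl_idx)→27861420, (F,nl_idx)→45656020, (F,merge)→55259020 …(+2); best=505420 via (A,hash)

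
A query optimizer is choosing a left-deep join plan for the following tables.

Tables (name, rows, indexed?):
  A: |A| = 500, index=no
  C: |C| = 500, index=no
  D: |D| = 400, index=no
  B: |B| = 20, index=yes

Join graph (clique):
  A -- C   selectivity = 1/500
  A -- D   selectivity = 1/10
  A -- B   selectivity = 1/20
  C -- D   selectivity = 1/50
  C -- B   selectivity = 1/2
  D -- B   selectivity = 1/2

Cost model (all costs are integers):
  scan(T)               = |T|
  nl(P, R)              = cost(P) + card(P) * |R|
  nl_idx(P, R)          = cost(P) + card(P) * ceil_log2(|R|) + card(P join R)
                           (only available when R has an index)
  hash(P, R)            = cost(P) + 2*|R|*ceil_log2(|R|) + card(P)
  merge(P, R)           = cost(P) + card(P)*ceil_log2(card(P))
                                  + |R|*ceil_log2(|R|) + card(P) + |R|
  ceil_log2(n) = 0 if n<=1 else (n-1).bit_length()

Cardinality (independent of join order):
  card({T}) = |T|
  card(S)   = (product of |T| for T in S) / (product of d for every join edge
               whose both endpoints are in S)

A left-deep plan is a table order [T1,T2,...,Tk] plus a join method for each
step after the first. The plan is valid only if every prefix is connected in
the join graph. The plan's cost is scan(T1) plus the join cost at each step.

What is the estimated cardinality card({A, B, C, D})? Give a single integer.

100

Tables in S: A(500), B(20), C(500), D(400)
Edges inside S: A-C(d=500), A-D(d=10), A-B(d=20), C-D(d=50), C-B(d=2), D-B(d=2)
numerator = 500 * 20 * 500 * 400 = 2000000000
denominator = 500 * 10 * 20 * 50 * 2 * 2 = 20000000
card(S) = 2000000000 / 20000000 = 100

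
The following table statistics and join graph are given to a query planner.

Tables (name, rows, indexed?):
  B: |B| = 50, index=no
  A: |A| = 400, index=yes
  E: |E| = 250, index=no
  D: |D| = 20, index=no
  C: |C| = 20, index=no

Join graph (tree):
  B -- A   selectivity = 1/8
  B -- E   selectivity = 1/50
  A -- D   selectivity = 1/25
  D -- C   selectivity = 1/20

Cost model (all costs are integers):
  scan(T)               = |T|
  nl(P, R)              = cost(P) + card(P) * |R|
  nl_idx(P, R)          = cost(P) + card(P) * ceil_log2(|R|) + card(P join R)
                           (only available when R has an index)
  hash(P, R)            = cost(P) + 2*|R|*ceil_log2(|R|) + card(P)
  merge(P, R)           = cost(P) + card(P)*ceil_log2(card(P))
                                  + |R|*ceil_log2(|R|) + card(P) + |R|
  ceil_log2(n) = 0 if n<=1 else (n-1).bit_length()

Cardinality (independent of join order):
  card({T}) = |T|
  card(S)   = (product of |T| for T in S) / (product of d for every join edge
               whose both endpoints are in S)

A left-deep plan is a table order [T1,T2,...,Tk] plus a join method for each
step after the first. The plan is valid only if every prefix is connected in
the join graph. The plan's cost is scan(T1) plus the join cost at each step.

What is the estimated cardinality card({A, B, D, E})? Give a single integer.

10000

Tables in S: A(400), B(50), D(20), E(250)
Edges inside S: B-A(d=8), B-E(d=50), A-D(d=25)
numerator = 400 * 50 * 20 * 250 = 100000000
denominator = 8 * 50 * 25 = 10000
card(S) = 100000000 / 10000 = 10000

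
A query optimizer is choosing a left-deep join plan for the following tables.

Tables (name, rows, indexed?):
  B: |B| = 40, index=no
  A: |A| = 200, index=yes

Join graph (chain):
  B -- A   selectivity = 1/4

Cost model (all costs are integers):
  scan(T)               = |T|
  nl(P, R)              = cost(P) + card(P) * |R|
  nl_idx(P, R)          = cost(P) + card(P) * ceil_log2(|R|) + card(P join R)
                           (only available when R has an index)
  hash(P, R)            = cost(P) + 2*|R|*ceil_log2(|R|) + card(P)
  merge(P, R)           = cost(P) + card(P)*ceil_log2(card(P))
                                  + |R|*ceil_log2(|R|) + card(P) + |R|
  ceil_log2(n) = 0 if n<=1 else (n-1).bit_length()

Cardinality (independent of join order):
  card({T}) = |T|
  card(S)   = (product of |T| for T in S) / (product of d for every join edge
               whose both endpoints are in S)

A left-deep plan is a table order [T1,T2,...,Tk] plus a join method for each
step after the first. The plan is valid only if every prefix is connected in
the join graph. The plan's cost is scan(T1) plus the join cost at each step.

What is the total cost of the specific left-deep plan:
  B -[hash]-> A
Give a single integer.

step 1: scan B: cost=40, card=40
step 2: join A via hash
    card(P join A) = 40*200/(4) = 2000
    cost = 40 + 2*200*8 + 40 = 3280

3280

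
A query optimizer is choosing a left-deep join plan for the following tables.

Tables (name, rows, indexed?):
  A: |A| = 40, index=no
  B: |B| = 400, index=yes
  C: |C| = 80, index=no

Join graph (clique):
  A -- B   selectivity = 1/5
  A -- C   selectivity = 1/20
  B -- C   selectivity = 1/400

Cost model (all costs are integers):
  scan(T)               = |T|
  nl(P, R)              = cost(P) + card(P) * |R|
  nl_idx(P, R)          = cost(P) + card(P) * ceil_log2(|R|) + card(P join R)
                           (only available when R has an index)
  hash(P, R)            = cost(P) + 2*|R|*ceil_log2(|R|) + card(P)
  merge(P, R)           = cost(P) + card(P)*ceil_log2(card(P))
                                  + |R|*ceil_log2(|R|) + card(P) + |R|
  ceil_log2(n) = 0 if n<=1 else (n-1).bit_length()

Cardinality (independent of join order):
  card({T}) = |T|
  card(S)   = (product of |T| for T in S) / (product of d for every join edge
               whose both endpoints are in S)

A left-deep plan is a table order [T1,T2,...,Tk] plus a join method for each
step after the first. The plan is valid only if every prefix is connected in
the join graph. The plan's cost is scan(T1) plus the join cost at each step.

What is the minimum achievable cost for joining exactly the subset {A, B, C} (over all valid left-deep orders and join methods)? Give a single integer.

1440

Selinger DP over subsets of {A,B,C}:
  {A}: scan cost=40, card=40
  {B}: scan cost=400, card=400
  {C}: scan cost=80, card=80
  {AB}: card=3200; try (A,hash)→1280, (B,nl_idx)→3600, (B,merge)→4320, (A,merge)→4680, (B,hash)→7280, (B,nl)→16040 …(+1); best=1280 via (A,hash)
  {AC}: card=160; try (A,hash)→640, (C,merge)→960, (A,merge)→1000, (C,hash)→1200, (C,nl)→3240, (A,nl)→3280; best=640 via (A,hash)
  {BC}: card=80; try (B,nl_idx)→880, (C,hash)→1920, (B,merge)→4720, (C,merge)→5040, (B,hash)→7360, (B,nl)→32080 …(+1); best=880 via (B,nl_idx)
  {ABC}: card=32; try (A,hash)→1440, (A,merge)→1800, (B,nl_idx)→2112, (A,nl)→4080, (C,hash)→5600, (B,merge)→6080 …(+4); best=1440 via (A,hash)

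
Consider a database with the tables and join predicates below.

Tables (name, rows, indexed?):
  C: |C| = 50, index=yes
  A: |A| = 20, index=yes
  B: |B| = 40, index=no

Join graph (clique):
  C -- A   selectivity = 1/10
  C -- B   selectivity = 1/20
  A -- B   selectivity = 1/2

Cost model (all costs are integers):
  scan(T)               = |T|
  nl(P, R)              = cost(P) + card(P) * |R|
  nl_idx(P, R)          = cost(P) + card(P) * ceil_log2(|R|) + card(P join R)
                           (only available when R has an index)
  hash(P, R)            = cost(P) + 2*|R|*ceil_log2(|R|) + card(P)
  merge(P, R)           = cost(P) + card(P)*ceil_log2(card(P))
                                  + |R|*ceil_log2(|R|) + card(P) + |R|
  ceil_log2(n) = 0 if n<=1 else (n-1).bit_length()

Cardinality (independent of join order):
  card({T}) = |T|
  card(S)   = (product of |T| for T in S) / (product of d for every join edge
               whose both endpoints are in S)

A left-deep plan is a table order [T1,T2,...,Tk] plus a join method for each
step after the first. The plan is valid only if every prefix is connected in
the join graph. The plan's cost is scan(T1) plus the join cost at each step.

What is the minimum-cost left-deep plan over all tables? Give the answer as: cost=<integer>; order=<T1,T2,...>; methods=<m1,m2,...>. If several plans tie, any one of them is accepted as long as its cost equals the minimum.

Selinger DP (subsets sized 1..n):
  {C}: scan cost=50, card=50
  {A}: scan cost=20, card=20
  {B}: scan cost=40, card=40
  {AC}: card=100; try (C,nl_idx)→240, (A,hash)→300, (A,nl_idx)→400, (C,merge)→490, (A,merge)→520, (C,hash)→640 …(+2); best=240 via (C,nl_idx)
  {BC}: card=100; try (C,nl_idx)→380, (B,hash)→580, (C,merge)→670, (C,hash)→680, (B,merge)→680, (C,nl)→2040 …(+1); best=380 via (C,nl_idx)
  {AB}: card=400; try (A,hash)→280, (B,merge)→420, (A,merge)→440, (B,hash)→520, (A,nl_idx)→640, (B,nl)→820 …(+1); best=280 via (A,hash)
  {ABC}: card=100; try (A,hash)→680, (B,hash)→820, (A,nl_idx)→980, (C,hash)→1280, (A,merge)→1300, (B,merge)→1320 …(+5); best=680 via (A,hash)

cost=680; order=B,C,A; methods=nl_idx,hash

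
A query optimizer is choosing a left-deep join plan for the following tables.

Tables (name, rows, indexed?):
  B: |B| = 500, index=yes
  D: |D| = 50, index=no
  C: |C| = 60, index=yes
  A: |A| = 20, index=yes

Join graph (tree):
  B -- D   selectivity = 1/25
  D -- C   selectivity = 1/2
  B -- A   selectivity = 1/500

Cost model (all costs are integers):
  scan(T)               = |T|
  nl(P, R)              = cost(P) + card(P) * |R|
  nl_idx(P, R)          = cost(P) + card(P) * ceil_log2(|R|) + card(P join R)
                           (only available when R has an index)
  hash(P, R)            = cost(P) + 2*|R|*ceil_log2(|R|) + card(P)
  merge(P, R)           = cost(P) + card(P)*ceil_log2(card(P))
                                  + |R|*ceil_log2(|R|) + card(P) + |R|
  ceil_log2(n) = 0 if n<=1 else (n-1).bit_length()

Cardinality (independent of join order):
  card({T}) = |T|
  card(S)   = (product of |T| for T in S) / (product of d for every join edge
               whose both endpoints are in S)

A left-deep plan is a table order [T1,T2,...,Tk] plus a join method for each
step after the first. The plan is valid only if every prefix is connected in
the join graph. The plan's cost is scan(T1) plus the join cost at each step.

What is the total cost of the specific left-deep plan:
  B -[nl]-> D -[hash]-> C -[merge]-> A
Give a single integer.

507340

step 1: scan B: cost=500, card=500
step 2: join D via nl
    card(P join D) = 500*50/(25) = 1000
    cost = 500 + 500*50 = 25500
step 3: join C via hash
    card(P join C) = 1000*60/(2) = 30000
    cost = 25500 + 2*60*6 + 1000 = 27220
step 4: join A via merge
    card(P join A) = 30000*20/(500) = 1200
    cost = 27220 + 30000*15 + 20*5 + 30000 + 20 = 507340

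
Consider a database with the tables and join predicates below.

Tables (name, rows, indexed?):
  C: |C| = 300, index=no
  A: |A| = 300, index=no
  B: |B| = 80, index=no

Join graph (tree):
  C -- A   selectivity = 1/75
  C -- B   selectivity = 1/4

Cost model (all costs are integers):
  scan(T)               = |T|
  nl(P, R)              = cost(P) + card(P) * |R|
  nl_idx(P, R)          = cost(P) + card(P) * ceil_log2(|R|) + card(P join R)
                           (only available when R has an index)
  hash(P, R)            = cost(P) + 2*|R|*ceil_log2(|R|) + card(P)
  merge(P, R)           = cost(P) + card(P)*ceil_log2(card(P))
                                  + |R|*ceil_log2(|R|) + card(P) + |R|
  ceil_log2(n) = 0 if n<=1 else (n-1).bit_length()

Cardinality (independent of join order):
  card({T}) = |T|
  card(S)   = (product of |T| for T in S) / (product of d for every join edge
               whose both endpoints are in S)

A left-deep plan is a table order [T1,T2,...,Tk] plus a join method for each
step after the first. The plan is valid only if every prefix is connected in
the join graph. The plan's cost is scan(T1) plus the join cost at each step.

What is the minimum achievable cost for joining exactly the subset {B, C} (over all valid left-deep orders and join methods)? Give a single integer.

1720

Selinger DP over subsets of {B,C}:
  {C}: scan cost=300, card=300
  {B}: scan cost=80, card=80
  {BC}: card=6000; try (B,hash)→1720, (C,merge)→3720, (B,merge)→3940, (C,hash)→5560, (C,nl)→24080, (B,nl)→24300; best=1720 via (B,hash)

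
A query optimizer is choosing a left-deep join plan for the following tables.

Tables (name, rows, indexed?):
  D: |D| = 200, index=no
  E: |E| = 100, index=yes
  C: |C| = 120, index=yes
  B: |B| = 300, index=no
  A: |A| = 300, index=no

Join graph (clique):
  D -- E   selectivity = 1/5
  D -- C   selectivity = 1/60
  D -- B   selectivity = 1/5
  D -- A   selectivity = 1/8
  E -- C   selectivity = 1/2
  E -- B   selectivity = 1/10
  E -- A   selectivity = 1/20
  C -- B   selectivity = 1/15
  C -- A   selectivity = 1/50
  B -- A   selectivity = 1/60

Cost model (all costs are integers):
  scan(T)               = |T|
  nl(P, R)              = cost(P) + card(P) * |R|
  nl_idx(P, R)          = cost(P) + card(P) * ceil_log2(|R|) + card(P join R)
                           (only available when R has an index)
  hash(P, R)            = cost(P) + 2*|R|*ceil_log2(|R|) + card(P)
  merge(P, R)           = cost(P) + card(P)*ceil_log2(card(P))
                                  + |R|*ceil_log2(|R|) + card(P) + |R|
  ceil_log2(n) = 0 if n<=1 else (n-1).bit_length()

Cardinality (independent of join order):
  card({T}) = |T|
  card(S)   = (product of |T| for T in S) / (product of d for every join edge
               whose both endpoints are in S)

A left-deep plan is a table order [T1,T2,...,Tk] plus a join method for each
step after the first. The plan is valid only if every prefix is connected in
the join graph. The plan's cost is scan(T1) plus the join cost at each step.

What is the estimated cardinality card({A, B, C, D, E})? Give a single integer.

1

Tables in S: A(300), B(300), C(120), D(200), E(100)
Edges inside S: D-E(d=5), D-C(d=60), D-B(d=5), D-A(d=8), E-C(d=2), E-B(d=10), E-A(d=20), C-B(d=15), C-A(d=50), B-A(d=60)
numerator = 300 * 300 * 120 * 200 * 100 = 216000000000
denominator = 5 * 60 * 5 * 8 * 2 * 10 * 20 * 15 * 50 * 60 = 216000000000
card(S) = 216000000000 / 216000000000 = 1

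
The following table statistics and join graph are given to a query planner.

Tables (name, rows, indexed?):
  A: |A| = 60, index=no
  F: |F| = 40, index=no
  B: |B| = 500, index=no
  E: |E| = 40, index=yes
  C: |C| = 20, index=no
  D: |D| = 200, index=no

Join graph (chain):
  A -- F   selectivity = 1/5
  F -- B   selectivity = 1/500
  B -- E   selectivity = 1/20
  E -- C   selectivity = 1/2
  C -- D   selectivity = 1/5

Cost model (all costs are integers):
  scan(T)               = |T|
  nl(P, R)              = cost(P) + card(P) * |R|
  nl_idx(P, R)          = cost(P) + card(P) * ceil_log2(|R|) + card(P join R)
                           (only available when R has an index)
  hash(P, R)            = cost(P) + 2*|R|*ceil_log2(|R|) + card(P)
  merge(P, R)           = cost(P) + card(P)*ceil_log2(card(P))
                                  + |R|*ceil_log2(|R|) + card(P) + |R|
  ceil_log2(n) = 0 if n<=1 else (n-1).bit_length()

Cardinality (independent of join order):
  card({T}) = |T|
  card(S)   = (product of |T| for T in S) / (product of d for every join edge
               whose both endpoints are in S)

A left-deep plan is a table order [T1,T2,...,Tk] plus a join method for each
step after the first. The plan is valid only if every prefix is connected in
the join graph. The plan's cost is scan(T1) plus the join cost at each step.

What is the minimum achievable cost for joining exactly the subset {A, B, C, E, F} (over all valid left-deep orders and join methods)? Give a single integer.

3600

Selinger DP over subsets of {A,B,C,E,F}:
  {A}: scan cost=60, card=60
  {F}: scan cost=40, card=40
  {B}: scan cost=500, card=500
  {E}: scan cost=40, card=40
  {C}: scan cost=20, card=20
  {AF}: card=480; try (F,hash)→600, (A,merge)→740, (F,merge)→760, (A,hash)→800, (A,nl)→2440, (F,nl)→2460; best=600 via (F,hash)
  {BF}: card=40; try (F,hash)→1480, (B,merge)→5320, (F,merge)→5780, (B,hash)→9080, (B,nl)→20040, (F,nl)→20500; best=1480 via (F,hash)
  {BE}: card=1000; try (E,hash)→1480, (E,nl_idx)→4500, (B,merge)→5320, (E,merge)→5780, (B,hash)→9080, (B,nl)→20040 …(+1); best=1480 via (E,hash)
  {CE}: card=400; try (C,hash)→280, (E,merge)→420, (C,merge)→440, (E,hash)→520, (E,nl_idx)→540, (E,nl)→820 …(+1); best=280 via (C,hash)
  {ABF}: card=480; try (A,merge)→2180, (A,hash)→2240, (A,nl)→3880, (B,hash)→10080, (B,merge)→10400, (B,nl)→240600; best=2180 via (A,merge)
  {BEF}: card=80; try (E,nl_idx)→1800, (E,hash)→2000, (E,merge)→2040, (F,hash)→2960, (E,nl)→3080, (F,merge)→12760 …(+1); best=1800 via (E,nl_idx)
  {BCE}: card=10000; try (C,hash)→2680, (B,merge)→9280, (B,hash)→9680, (C,merge)→12600, (C,nl)→21480, (B,nl)→200280; best=2680 via (C,hash)
  {ABEF}: card=960; try (A,hash)→2600, (A,merge)→2860, (E,hash)→3140, (E,nl_idx)→6020, (A,nl)→6600, (E,merge)→7260 …(+1); best=2600 via (A,hash)
  {BCEF}: card=800; try (C,hash)→2080, (C,merge)→2560, (C,nl)→3400, (F,hash)→13160, (F,merge)→152960, (F,nl)→402680; best=2080 via (C,hash)
  {ABCEF}: card=9600; try (A,hash)→3600, (C,hash)→3760, (A,merge)→11300, (C,merge)→13280, (C,nl)→21800, (A,nl)→50080; best=3600 via (A,hash)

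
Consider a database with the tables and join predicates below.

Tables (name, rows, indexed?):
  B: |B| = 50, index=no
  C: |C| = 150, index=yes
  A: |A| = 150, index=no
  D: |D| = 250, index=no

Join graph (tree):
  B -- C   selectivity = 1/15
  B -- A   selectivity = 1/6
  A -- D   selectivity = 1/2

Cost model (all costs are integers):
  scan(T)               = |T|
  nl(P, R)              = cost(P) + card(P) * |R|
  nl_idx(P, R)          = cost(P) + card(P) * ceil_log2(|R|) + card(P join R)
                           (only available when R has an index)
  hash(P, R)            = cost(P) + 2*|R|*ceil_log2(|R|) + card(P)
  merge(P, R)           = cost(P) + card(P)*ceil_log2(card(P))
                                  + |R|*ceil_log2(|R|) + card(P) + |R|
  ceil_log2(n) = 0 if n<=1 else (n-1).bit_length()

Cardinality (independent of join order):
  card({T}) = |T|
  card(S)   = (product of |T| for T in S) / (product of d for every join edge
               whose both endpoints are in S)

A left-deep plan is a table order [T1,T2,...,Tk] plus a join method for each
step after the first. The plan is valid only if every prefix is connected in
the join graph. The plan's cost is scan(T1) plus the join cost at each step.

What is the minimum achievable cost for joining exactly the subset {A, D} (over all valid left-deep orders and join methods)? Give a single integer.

Selinger DP over subsets of {A,D}:
  {A}: scan cost=150, card=150
  {D}: scan cost=250, card=250
  {AD}: card=18750; try (A,hash)→2900, (D,merge)→3750, (A,merge)→3850, (D,hash)→4300, (D,nl)→37650, (A,nl)→37750; best=2900 via (A,hash)

2900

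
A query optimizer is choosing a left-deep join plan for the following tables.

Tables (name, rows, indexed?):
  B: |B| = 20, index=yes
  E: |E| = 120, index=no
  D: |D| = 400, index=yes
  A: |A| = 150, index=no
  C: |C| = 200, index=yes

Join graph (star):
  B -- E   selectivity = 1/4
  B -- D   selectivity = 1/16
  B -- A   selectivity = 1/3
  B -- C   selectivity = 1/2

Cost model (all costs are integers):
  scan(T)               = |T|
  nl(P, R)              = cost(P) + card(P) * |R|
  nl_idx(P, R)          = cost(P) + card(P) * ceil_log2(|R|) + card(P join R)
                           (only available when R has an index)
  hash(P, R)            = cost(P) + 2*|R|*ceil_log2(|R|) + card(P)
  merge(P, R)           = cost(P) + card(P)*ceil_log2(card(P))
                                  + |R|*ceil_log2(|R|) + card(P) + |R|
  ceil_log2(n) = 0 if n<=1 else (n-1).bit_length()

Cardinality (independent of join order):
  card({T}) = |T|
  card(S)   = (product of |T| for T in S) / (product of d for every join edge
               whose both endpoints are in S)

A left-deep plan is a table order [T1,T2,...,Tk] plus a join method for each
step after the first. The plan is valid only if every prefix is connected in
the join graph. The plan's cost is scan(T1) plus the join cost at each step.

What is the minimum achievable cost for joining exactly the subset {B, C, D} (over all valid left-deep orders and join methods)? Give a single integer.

Selinger DP over subsets of {B,C,D}:
  {B}: scan cost=20, card=20
  {D}: scan cost=400, card=400
  {C}: scan cost=200, card=200
  {BD}: card=500; try (D,nl_idx)→700, (B,hash)→1000, (B,nl_idx)→2900, (D,merge)→4140, (B,merge)→4520, (D,hash)→7240 …(+2); best=700 via (D,nl_idx)
  {BC}: card=2000; try (B,hash)→600, (C,merge)→1940, (B,merge)→2120, (C,nl_idx)→2180, (B,nl_idx)→3200, (C,hash)→3240 …(+2); best=600 via (B,hash)
  {BCD}: card=50000; try (C,hash)→4400, (C,merge)→7500, (D,hash)→9800, (D,merge)→28600, (C,nl_idx)→54700, (D,nl_idx)→68600 …(+2); best=4400 via (C,hash)

4400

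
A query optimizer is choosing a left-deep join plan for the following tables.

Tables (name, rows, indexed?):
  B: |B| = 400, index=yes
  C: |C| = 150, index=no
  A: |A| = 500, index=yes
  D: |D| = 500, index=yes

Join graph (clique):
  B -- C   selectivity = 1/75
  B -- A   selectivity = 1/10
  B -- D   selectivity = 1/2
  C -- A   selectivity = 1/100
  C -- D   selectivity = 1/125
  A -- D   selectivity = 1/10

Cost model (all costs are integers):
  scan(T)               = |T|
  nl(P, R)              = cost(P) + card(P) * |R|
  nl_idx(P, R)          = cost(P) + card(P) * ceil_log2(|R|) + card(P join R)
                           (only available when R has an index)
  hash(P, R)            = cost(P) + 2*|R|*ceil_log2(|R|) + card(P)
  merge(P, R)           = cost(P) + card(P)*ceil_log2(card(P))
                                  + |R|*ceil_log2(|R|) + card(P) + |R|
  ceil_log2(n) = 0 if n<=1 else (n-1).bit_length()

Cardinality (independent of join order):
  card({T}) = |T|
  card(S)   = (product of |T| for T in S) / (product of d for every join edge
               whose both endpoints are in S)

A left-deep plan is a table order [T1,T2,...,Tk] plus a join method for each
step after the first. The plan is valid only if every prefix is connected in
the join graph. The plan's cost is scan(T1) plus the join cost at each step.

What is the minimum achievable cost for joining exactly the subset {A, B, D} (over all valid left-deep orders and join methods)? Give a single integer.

37200

Selinger DP over subsets of {A,B,D}:
  {B}: scan cost=400, card=400
  {A}: scan cost=500, card=500
  {D}: scan cost=500, card=500
  {AB}: card=20000; try (B,hash)→8200, (A,merge)→9400, (B,merge)→9500, (A,hash)→9800, (A,nl_idx)→24000, (B,nl_idx)→25000 …(+2); best=8200 via (B,hash)
  {BD}: card=100000; try (B,hash)→8200, (D,merge)→9400, (B,merge)→9500, (D,hash)→9800, (D,nl_idx)→104000, (B,nl_idx)→105000 …(+2); best=8200 via (B,hash)
  {AD}: card=25000; try (D,hash)→10000, (A,hash)→10000, (D,merge)→10500, (A,merge)→10500, (D,nl_idx)→30000, (A,nl_idx)→30000 …(+2); best=10000 via (D,hash)
  {ABD}: card=500000; try (D,hash)→37200, (B,hash)→42200, (A,hash)→117200, (D,merge)→333200, (B,merge)→414000, (D,nl_idx)→688200 …(+6); best=37200 via (D,hash)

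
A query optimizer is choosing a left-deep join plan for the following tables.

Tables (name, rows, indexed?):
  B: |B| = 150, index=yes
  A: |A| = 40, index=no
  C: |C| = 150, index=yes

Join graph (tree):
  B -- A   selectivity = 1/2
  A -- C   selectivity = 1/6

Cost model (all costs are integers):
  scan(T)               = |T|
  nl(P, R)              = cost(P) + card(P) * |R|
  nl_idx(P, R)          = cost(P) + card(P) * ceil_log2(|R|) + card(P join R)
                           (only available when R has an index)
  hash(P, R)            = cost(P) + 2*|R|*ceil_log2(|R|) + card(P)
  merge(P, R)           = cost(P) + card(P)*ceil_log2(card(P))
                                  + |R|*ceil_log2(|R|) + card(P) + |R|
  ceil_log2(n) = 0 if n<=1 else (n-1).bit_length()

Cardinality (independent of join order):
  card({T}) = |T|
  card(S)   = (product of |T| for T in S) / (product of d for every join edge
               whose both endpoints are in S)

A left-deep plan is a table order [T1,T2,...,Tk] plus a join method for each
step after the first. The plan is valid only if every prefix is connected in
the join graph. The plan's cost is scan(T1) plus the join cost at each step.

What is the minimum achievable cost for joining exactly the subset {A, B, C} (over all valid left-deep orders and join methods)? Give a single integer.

Selinger DP over subsets of {A,B,C}:
  {B}: scan cost=150, card=150
  {A}: scan cost=40, card=40
  {C}: scan cost=150, card=150
  {AB}: card=3000; try (A,hash)→780, (B,merge)→1670, (A,merge)→1780, (B,hash)→2480, (B,nl_idx)→3360, (B,nl)→6040 …(+1); best=780 via (A,hash)
  {AC}: card=1000; try (A,hash)→780, (C,nl_idx)→1360, (C,merge)→1670, (A,merge)→1780, (C,hash)→2480, (C,nl)→6040 …(+1); best=780 via (A,hash)
  {ABC}: card=75000; try (B,hash)→4180, (C,hash)→6180, (B,merge)→13130, (C,merge)→41130, (B,nl_idx)→83780, (C,nl_idx)→99780 …(+2); best=4180 via (B,hash)

4180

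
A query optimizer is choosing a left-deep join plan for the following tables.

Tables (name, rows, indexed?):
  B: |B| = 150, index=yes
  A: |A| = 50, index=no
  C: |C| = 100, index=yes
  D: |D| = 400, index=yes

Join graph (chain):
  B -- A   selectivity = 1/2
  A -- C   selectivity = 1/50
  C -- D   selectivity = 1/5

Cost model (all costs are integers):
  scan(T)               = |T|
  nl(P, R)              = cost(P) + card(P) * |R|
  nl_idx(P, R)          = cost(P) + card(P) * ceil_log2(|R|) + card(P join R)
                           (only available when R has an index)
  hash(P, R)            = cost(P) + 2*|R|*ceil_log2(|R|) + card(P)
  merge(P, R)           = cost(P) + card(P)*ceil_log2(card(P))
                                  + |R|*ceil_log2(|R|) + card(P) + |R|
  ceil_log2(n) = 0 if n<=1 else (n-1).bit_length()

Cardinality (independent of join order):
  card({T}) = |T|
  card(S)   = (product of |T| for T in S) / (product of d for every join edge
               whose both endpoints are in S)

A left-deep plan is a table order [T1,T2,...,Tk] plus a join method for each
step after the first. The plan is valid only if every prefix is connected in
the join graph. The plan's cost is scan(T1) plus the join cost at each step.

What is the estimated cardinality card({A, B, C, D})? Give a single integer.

Tables in S: A(50), B(150), C(100), D(400)
Edges inside S: B-A(d=2), A-C(d=50), C-D(d=5)
numerator = 50 * 150 * 100 * 400 = 300000000
denominator = 2 * 50 * 5 = 500
card(S) = 300000000 / 500 = 600000

600000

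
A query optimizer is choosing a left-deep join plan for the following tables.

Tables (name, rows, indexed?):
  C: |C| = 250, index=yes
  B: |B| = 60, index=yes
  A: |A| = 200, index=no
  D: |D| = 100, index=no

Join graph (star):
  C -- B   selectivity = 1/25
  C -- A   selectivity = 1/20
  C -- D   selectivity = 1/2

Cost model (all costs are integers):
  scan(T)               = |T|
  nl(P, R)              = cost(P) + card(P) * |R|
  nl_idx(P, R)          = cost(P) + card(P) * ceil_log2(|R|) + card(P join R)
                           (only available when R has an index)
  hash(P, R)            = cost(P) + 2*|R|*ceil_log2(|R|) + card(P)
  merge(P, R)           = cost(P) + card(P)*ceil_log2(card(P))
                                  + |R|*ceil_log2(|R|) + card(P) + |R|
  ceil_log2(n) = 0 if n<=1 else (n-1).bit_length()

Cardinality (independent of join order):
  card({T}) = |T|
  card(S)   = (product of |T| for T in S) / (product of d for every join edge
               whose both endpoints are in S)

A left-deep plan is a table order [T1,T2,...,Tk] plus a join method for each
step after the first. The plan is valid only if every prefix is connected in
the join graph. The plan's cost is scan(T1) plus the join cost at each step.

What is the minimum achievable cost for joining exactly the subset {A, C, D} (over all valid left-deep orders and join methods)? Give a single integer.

Selinger DP over subsets of {A,C,D}:
  {C}: scan cost=250, card=250
  {A}: scan cost=200, card=200
  {D}: scan cost=100, card=100
  {AC}: card=2500; try (A,hash)→3700, (C,merge)→4250, (C,nl_idx)→4300, (A,merge)→4300, (C,hash)→4400, (C,nl)→50200 …(+1); best=3700 via (A,hash)
  {CD}: card=12500; try (D,hash)→1900, (C,merge)→3150, (D,merge)→3300, (C,hash)→4200, (C,nl_idx)→13400, (C,nl)→25100 …(+1); best=1900 via (D,hash)
  {ACD}: card=125000; try (D,hash)→7600, (A,hash)→17600, (D,merge)→37000, (A,merge)→191200, (D,nl)→253700, (A,nl)→2501900; best=7600 via (D,hash)

7600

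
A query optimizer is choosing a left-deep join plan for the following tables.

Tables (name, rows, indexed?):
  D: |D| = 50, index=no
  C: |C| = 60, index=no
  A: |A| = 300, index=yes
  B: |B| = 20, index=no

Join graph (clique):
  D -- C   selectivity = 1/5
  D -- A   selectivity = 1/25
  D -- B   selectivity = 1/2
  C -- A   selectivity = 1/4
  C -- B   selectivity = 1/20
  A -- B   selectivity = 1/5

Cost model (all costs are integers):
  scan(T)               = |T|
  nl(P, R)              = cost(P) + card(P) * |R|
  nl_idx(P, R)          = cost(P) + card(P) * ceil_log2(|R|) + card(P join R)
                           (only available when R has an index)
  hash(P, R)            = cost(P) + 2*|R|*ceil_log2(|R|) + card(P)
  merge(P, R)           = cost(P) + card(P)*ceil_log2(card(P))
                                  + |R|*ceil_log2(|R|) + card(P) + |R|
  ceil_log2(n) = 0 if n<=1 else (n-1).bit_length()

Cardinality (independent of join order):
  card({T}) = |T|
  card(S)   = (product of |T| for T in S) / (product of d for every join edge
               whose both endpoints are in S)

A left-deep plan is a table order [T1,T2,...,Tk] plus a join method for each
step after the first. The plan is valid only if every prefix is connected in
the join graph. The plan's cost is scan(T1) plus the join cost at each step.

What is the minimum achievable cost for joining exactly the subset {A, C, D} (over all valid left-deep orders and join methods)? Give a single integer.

Selinger DP over subsets of {A,C,D}:
  {D}: scan cost=50, card=50
  {C}: scan cost=60, card=60
  {A}: scan cost=300, card=300
  {CD}: card=600; try (D,hash)→720, (C,hash)→820, (C,merge)→820, (D,merge)→830, (C,nl)→3050, (D,nl)→3060; best=720 via (D,hash)
  {AD}: card=600; try (A,nl_idx)→1100, (D,hash)→1200, (A,merge)→3400, (D,merge)→3650, (A,hash)→5500, (A,nl)→15050 …(+1); best=1100 via (A,nl_idx)
  {AC}: card=4500; try (C,hash)→1320, (A,merge)→3480, (C,merge)→3720, (A,nl_idx)→5100, (A,hash)→5520, (A,nl)→18060 …(+1); best=1320 via (C,hash)
  {ACD}: card=1800; try (C,hash)→2420, (D,hash)→6420, (A,hash)→6720, (A,nl_idx)→7920, (C,merge)→8120, (A,merge)→10320 …(+4); best=2420 via (C,hash)

2420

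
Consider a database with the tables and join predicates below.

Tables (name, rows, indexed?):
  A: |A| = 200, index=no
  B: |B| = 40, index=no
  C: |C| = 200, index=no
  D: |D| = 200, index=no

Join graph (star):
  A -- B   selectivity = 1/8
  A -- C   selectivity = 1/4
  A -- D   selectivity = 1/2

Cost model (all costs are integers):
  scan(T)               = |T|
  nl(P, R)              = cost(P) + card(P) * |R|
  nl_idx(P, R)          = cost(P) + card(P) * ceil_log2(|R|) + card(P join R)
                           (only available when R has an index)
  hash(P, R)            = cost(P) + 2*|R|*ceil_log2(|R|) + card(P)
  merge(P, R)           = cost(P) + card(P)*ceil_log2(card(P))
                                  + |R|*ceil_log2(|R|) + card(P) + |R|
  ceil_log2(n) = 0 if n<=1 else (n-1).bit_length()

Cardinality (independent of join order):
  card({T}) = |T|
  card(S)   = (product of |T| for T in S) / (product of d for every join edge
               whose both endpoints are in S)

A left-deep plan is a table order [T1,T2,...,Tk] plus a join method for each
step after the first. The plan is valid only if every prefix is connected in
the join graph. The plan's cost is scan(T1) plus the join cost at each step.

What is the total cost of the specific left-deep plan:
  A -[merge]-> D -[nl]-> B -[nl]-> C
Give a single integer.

20803800

step 1: scan A: cost=200, card=200
step 2: join D via merge
    card(P join D) = 200*200/(2) = 20000
    cost = 200 + 200*8 + 200*8 + 200 + 200 = 3800
step 3: join B via nl
    card(P join B) = 20000*40/(8) = 100000
    cost = 3800 + 20000*40 = 803800
step 4: join C via nl
    card(P join C) = 100000*200/(4) = 5000000
    cost = 803800 + 100000*200 = 20803800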